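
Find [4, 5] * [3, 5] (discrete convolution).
y[0] = 4×3 = 12; y[1] = 4×5 + 5×3 = 35; y[2] = 5×5 = 25

[12, 35, 25]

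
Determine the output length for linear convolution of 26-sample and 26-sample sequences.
Linear/full convolution length: m + n - 1 = 26 + 26 - 1 = 51

51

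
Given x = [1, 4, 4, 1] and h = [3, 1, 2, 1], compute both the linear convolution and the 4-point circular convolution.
Linear: y_lin[0] = 1×3 = 3; y_lin[1] = 1×1 + 4×3 = 13; y_lin[2] = 1×2 + 4×1 + 4×3 = 18; y_lin[3] = 1×1 + 4×2 + 4×1 + 1×3 = 16; y_lin[4] = 4×1 + 4×2 + 1×1 = 13; y_lin[5] = 4×1 + 1×2 = 6; y_lin[6] = 1×1 = 1 → [3, 13, 18, 16, 13, 6, 1]. Circular (length 4): y[0] = 1×3 + 4×1 + 4×2 + 1×1 = 16; y[1] = 1×1 + 4×3 + 4×1 + 1×2 = 19; y[2] = 1×2 + 4×1 + 4×3 + 1×1 = 19; y[3] = 1×1 + 4×2 + 4×1 + 1×3 = 16 → [16, 19, 19, 16]

Linear: [3, 13, 18, 16, 13, 6, 1], Circular: [16, 19, 19, 16]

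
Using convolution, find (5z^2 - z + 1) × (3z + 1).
Ascending coefficients: a = [1, -1, 5], b = [1, 3]. c[0] = 1×1 = 1; c[1] = 1×3 + -1×1 = 2; c[2] = -1×3 + 5×1 = 2; c[3] = 5×3 = 15. Result coefficients: [1, 2, 2, 15] → 15z^3 + 2z^2 + 2z + 1

15z^3 + 2z^2 + 2z + 1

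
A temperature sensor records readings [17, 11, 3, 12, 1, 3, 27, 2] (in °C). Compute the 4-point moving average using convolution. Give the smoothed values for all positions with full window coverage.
4-point moving average kernel = [1, 1, 1, 1]. Apply in 'valid' mode (full window coverage): avg[0] = (17 + 11 + 3 + 12) / 4 = 10.75; avg[1] = (11 + 3 + 12 + 1) / 4 = 6.75; avg[2] = (3 + 12 + 1 + 3) / 4 = 4.75; avg[3] = (12 + 1 + 3 + 27) / 4 = 10.75; avg[4] = (1 + 3 + 27 + 2) / 4 = 8.25. Smoothed values: [10.75, 6.75, 4.75, 10.75, 8.25]

[10.75, 6.75, 4.75, 10.75, 8.25]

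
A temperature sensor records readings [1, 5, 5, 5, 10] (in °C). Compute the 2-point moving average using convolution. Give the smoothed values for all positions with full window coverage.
2-point moving average kernel = [1, 1]. Apply in 'valid' mode (full window coverage): avg[0] = (1 + 5) / 2 = 3.0; avg[1] = (5 + 5) / 2 = 5.0; avg[2] = (5 + 5) / 2 = 5.0; avg[3] = (5 + 10) / 2 = 7.5. Smoothed values: [3.0, 5.0, 5.0, 7.5]

[3.0, 5.0, 5.0, 7.5]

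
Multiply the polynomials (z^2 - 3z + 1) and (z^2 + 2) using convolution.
Ascending coefficients: a = [1, -3, 1], b = [2, 0, 1]. c[0] = 1×2 = 2; c[1] = 1×0 + -3×2 = -6; c[2] = 1×1 + -3×0 + 1×2 = 3; c[3] = -3×1 + 1×0 = -3; c[4] = 1×1 = 1. Result coefficients: [2, -6, 3, -3, 1] → z^4 - 3z^3 + 3z^2 - 6z + 2

z^4 - 3z^3 + 3z^2 - 6z + 2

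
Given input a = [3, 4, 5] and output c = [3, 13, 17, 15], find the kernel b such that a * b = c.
Output length 4 = len(a) + len(b) - 1 ⇒ len(b) = 2. Solve b forward using b[k] = (c[k] - Σ_{i≥1} a[i]·b[k-i]) / a[0]: b[0] = c[0] / a[0] = 3 / 3 = 1; b[1] = (c[1] - 4×1) / a[0] = (13 - 4×1) / 3 = 3. So b = [1, 3]. Forward-check [3, 4, 5] * [1, 3]: c[0] = 3×1 = 3; c[1] = 3×3 + 4×1 = 13; c[2] = 4×3 + 5×1 = 17; c[3] = 5×3 = 15 → [3, 13, 17, 15] ✓

[1, 3]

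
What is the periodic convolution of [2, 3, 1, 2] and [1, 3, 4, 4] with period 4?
Use y[k] = Σ_j a[j]·b[(k-j) mod 4]. y[0] = 2×1 + 3×4 + 1×4 + 2×3 = 24; y[1] = 2×3 + 3×1 + 1×4 + 2×4 = 21; y[2] = 2×4 + 3×3 + 1×1 + 2×4 = 26; y[3] = 2×4 + 3×4 + 1×3 + 2×1 = 25. Result: [24, 21, 26, 25]

[24, 21, 26, 25]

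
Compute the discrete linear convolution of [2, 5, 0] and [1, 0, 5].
y[0] = 2×1 = 2; y[1] = 2×0 + 5×1 = 5; y[2] = 2×5 + 5×0 + 0×1 = 10; y[3] = 5×5 + 0×0 = 25; y[4] = 0×5 = 0

[2, 5, 10, 25, 0]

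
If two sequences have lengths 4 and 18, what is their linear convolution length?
Linear/full convolution length: m + n - 1 = 4 + 18 - 1 = 21

21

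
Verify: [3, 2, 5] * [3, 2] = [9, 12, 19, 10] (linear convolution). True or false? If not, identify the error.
Recompute linear convolution of [3, 2, 5] and [3, 2]: y[0] = 3×3 = 9; y[1] = 3×2 + 2×3 = 12; y[2] = 2×2 + 5×3 = 19; y[3] = 5×2 = 10 → [9, 12, 19, 10]. Given [9, 12, 19, 10] matches, so answer: Yes

Yes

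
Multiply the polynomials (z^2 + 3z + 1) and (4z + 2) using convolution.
Ascending coefficients: a = [1, 3, 1], b = [2, 4]. c[0] = 1×2 = 2; c[1] = 1×4 + 3×2 = 10; c[2] = 3×4 + 1×2 = 14; c[3] = 1×4 = 4. Result coefficients: [2, 10, 14, 4] → 4z^3 + 14z^2 + 10z + 2

4z^3 + 14z^2 + 10z + 2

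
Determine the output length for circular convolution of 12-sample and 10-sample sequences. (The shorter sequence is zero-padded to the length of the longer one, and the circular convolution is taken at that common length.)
Circular convolution (zero-padding the shorter input) has length max(m, n) = max(12, 10) = 12

12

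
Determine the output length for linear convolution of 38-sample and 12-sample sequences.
Linear/full convolution length: m + n - 1 = 38 + 12 - 1 = 49

49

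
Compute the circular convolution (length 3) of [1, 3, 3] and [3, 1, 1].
Use y[k] = Σ_j a[j]·b[(k-j) mod 3]. y[0] = 1×3 + 3×1 + 3×1 = 9; y[1] = 1×1 + 3×3 + 3×1 = 13; y[2] = 1×1 + 3×1 + 3×3 = 13. Result: [9, 13, 13]

[9, 13, 13]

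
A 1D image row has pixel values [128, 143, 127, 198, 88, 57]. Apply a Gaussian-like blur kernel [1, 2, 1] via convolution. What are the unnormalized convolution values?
Convolve image row [128, 143, 127, 198, 88, 57] with kernel [1, 2, 1]: y[0] = 128×1 = 128; y[1] = 128×2 + 143×1 = 399; y[2] = 128×1 + 143×2 + 127×1 = 541; y[3] = 143×1 + 127×2 + 198×1 = 595; y[4] = 127×1 + 198×2 + 88×1 = 611; y[5] = 198×1 + 88×2 + 57×1 = 431; y[6] = 88×1 + 57×2 = 202; y[7] = 57×1 = 57 → [128, 399, 541, 595, 611, 431, 202, 57]. Normalization factor = sum(kernel) = 4.

[128, 399, 541, 595, 611, 431, 202, 57]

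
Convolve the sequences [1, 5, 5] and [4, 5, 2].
y[0] = 1×4 = 4; y[1] = 1×5 + 5×4 = 25; y[2] = 1×2 + 5×5 + 5×4 = 47; y[3] = 5×2 + 5×5 = 35; y[4] = 5×2 = 10

[4, 25, 47, 35, 10]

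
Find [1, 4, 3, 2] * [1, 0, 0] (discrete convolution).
y[0] = 1×1 = 1; y[1] = 1×0 + 4×1 = 4; y[2] = 1×0 + 4×0 + 3×1 = 3; y[3] = 4×0 + 3×0 + 2×1 = 2; y[4] = 3×0 + 2×0 = 0; y[5] = 2×0 = 0

[1, 4, 3, 2, 0, 0]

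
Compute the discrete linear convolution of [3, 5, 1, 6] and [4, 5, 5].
y[0] = 3×4 = 12; y[1] = 3×5 + 5×4 = 35; y[2] = 3×5 + 5×5 + 1×4 = 44; y[3] = 5×5 + 1×5 + 6×4 = 54; y[4] = 1×5 + 6×5 = 35; y[5] = 6×5 = 30

[12, 35, 44, 54, 35, 30]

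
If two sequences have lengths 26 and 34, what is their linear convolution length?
Linear/full convolution length: m + n - 1 = 26 + 34 - 1 = 59

59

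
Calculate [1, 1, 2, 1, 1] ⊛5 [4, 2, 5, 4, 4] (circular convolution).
Use y[k] = Σ_j s[j]·t[(k-j) mod 5]. y[0] = 1×4 + 1×4 + 2×4 + 1×5 + 1×2 = 23; y[1] = 1×2 + 1×4 + 2×4 + 1×4 + 1×5 = 23; y[2] = 1×5 + 1×2 + 2×4 + 1×4 + 1×4 = 23; y[3] = 1×4 + 1×5 + 2×2 + 1×4 + 1×4 = 21; y[4] = 1×4 + 1×4 + 2×5 + 1×2 + 1×4 = 24. Result: [23, 23, 23, 21, 24]

[23, 23, 23, 21, 24]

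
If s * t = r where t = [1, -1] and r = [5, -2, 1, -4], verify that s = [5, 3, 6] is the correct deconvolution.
Forward-compute [5, 3, 6] * [1, -1]: r[0] = 5×1 = 5; r[1] = 5×-1 + 3×1 = -2; r[2] = 3×-1 + 6×1 = 3; r[3] = 6×-1 = -6 → [5, -2, 3, -6]. Does not match given r = [5, -2, 1, -4].

Not verified. [5, 3, 6] * [1, -1] = [5, -2, 3, -6], which differs from [5, -2, 1, -4] at index 2.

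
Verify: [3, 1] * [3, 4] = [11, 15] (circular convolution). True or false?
Recompute circular convolution of [3, 1] and [3, 4]: y[0] = 3×3 + 1×4 = 13; y[1] = 3×4 + 1×3 = 15 → [13, 15]. Compare to given [11, 15]: they differ at index 0: given 11, correct 13, so answer: No

No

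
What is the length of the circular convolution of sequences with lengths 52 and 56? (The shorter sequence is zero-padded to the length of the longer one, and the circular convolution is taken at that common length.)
Circular convolution (zero-padding the shorter input) has length max(m, n) = max(52, 56) = 56

56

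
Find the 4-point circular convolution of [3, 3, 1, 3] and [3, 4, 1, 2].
Use y[k] = Σ_j s[j]·t[(k-j) mod 4]. y[0] = 3×3 + 3×2 + 1×1 + 3×4 = 28; y[1] = 3×4 + 3×3 + 1×2 + 3×1 = 26; y[2] = 3×1 + 3×4 + 1×3 + 3×2 = 24; y[3] = 3×2 + 3×1 + 1×4 + 3×3 = 22. Result: [28, 26, 24, 22]

[28, 26, 24, 22]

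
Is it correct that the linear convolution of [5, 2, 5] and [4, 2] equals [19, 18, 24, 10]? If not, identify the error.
Recompute linear convolution of [5, 2, 5] and [4, 2]: y[0] = 5×4 = 20; y[1] = 5×2 + 2×4 = 18; y[2] = 2×2 + 5×4 = 24; y[3] = 5×2 = 10 → [20, 18, 24, 10]. Compare to given [19, 18, 24, 10]: they differ at index 0: given 19, correct 20, so answer: No

No. Error at index 0: given 19, correct 20.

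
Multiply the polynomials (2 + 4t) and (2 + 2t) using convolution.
Ascending coefficients: a = [2, 4], b = [2, 2]. c[0] = 2×2 = 4; c[1] = 2×2 + 4×2 = 12; c[2] = 4×2 = 8. Result coefficients: [4, 12, 8] → 4 + 12t + 8t^2

4 + 12t + 8t^2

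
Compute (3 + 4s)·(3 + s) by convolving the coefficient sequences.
Ascending coefficients: a = [3, 4], b = [3, 1]. c[0] = 3×3 = 9; c[1] = 3×1 + 4×3 = 15; c[2] = 4×1 = 4. Result coefficients: [9, 15, 4] → 9 + 15s + 4s^2

9 + 15s + 4s^2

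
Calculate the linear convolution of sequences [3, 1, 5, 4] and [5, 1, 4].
y[0] = 3×5 = 15; y[1] = 3×1 + 1×5 = 8; y[2] = 3×4 + 1×1 + 5×5 = 38; y[3] = 1×4 + 5×1 + 4×5 = 29; y[4] = 5×4 + 4×1 = 24; y[5] = 4×4 = 16

[15, 8, 38, 29, 24, 16]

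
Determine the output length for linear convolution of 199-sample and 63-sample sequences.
Linear/full convolution length: m + n - 1 = 199 + 63 - 1 = 261

261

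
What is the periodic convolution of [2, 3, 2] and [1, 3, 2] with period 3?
Use y[k] = Σ_j u[j]·v[(k-j) mod 3]. y[0] = 2×1 + 3×2 + 2×3 = 14; y[1] = 2×3 + 3×1 + 2×2 = 13; y[2] = 2×2 + 3×3 + 2×1 = 15. Result: [14, 13, 15]

[14, 13, 15]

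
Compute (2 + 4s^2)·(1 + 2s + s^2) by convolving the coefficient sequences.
Ascending coefficients: a = [2, 0, 4], b = [1, 2, 1]. c[0] = 2×1 = 2; c[1] = 2×2 + 0×1 = 4; c[2] = 2×1 + 0×2 + 4×1 = 6; c[3] = 0×1 + 4×2 = 8; c[4] = 4×1 = 4. Result coefficients: [2, 4, 6, 8, 4] → 2 + 4s + 6s^2 + 8s^3 + 4s^4

2 + 4s + 6s^2 + 8s^3 + 4s^4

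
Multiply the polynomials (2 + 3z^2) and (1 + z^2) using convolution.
Ascending coefficients: a = [2, 0, 3], b = [1, 0, 1]. c[0] = 2×1 = 2; c[1] = 2×0 + 0×1 = 0; c[2] = 2×1 + 0×0 + 3×1 = 5; c[3] = 0×1 + 3×0 = 0; c[4] = 3×1 = 3. Result coefficients: [2, 0, 5, 0, 3] → 2 + 5z^2 + 3z^4

2 + 5z^2 + 3z^4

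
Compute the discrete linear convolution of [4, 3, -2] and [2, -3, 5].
y[0] = 4×2 = 8; y[1] = 4×-3 + 3×2 = -6; y[2] = 4×5 + 3×-3 + -2×2 = 7; y[3] = 3×5 + -2×-3 = 21; y[4] = -2×5 = -10

[8, -6, 7, 21, -10]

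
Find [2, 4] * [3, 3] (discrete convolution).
y[0] = 2×3 = 6; y[1] = 2×3 + 4×3 = 18; y[2] = 4×3 = 12

[6, 18, 12]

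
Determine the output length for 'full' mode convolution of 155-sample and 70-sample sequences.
Linear/full convolution length: m + n - 1 = 155 + 70 - 1 = 224

224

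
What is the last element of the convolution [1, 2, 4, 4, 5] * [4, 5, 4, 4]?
Use y[k] = Σ_i a[i]·b[k-i] at k=7. y[7] = 5×4 = 20

20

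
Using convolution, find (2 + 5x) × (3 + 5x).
Ascending coefficients: a = [2, 5], b = [3, 5]. c[0] = 2×3 = 6; c[1] = 2×5 + 5×3 = 25; c[2] = 5×5 = 25. Result coefficients: [6, 25, 25] → 6 + 25x + 25x^2

6 + 25x + 25x^2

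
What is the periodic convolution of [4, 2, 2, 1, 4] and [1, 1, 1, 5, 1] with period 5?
Use y[k] = Σ_j a[j]·b[(k-j) mod 5]. y[0] = 4×1 + 2×1 + 2×5 + 1×1 + 4×1 = 21; y[1] = 4×1 + 2×1 + 2×1 + 1×5 + 4×1 = 17; y[2] = 4×1 + 2×1 + 2×1 + 1×1 + 4×5 = 29; y[3] = 4×5 + 2×1 + 2×1 + 1×1 + 4×1 = 29; y[4] = 4×1 + 2×5 + 2×1 + 1×1 + 4×1 = 21. Result: [21, 17, 29, 29, 21]

[21, 17, 29, 29, 21]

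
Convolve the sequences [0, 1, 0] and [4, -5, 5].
y[0] = 0×4 = 0; y[1] = 0×-5 + 1×4 = 4; y[2] = 0×5 + 1×-5 + 0×4 = -5; y[3] = 1×5 + 0×-5 = 5; y[4] = 0×5 = 0

[0, 4, -5, 5, 0]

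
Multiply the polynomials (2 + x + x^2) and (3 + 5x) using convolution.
Ascending coefficients: a = [2, 1, 1], b = [3, 5]. c[0] = 2×3 = 6; c[1] = 2×5 + 1×3 = 13; c[2] = 1×5 + 1×3 = 8; c[3] = 1×5 = 5. Result coefficients: [6, 13, 8, 5] → 6 + 13x + 8x^2 + 5x^3

6 + 13x + 8x^2 + 5x^3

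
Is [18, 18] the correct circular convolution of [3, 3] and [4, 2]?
Recompute circular convolution of [3, 3] and [4, 2]: y[0] = 3×4 + 3×2 = 18; y[1] = 3×2 + 3×4 = 18 → [18, 18]. Given [18, 18] matches, so answer: Yes

Yes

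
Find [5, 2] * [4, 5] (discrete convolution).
y[0] = 5×4 = 20; y[1] = 5×5 + 2×4 = 33; y[2] = 2×5 = 10

[20, 33, 10]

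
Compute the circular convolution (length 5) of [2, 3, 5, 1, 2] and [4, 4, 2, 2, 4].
Use y[k] = Σ_j s[j]·t[(k-j) mod 5]. y[0] = 2×4 + 3×4 + 5×2 + 1×2 + 2×4 = 40; y[1] = 2×4 + 3×4 + 5×4 + 1×2 + 2×2 = 46; y[2] = 2×2 + 3×4 + 5×4 + 1×4 + 2×2 = 44; y[3] = 2×2 + 3×2 + 5×4 + 1×4 + 2×4 = 42; y[4] = 2×4 + 3×2 + 5×2 + 1×4 + 2×4 = 36. Result: [40, 46, 44, 42, 36]

[40, 46, 44, 42, 36]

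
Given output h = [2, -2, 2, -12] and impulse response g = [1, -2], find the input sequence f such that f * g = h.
Deconvolve h=[2, -2, 2, -12] by g=[1, -2]. Since g[0]=1, solve forward: f[0] = h[0] / 1 = 2; f[1] = (h[1] - 2×-2) / 1 = 2; f[2] = (h[2] - 2×-2) / 1 = 6. So f = [2, 2, 6]. Check by forward convolution: h[0] = 2×1 = 2; h[1] = 2×-2 + 2×1 = -2; h[2] = 2×-2 + 6×1 = 2; h[3] = 6×-2 = -12

[2, 2, 6]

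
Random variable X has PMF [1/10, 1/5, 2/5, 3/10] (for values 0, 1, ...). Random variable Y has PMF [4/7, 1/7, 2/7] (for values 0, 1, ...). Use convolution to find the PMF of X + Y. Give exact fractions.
P(X+Y=k) = Σ_i P(X=i)·P(Y=k-i) — a convolution of [1/10, 1/5, 2/5, 3/10] and [4/7, 1/7, 2/7]. P(X+Y=0) = (1/10)×(4/7) = 2/35; P(X+Y=1) = (1/10)×(1/7) + (1/5)×(4/7) = 1/70 + 4/35 = 9/70; P(X+Y=2) = (1/10)×(2/7) + (1/5)×(1/7) + (2/5)×(4/7) = 1/35 + 1/35 + 8/35 = 2/7; P(X+Y=3) = (1/5)×(2/7) + (2/5)×(1/7) + (3/10)×(4/7) = 2/35 + 2/35 + 6/35 = 2/7; P(X+Y=4) = (2/5)×(2/7) + (3/10)×(1/7) = 4/35 + 3/70 = 11/70; P(X+Y=5) = (3/10)×(2/7) = 3/35. PMF: [2/35, 9/70, 2/7, 2/7, 11/70, 3/35] (sums to 1 ✓)

[2/35, 9/70, 2/7, 2/7, 11/70, 3/35]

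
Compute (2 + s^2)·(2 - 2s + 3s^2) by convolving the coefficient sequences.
Ascending coefficients: a = [2, 0, 1], b = [2, -2, 3]. c[0] = 2×2 = 4; c[1] = 2×-2 + 0×2 = -4; c[2] = 2×3 + 0×-2 + 1×2 = 8; c[3] = 0×3 + 1×-2 = -2; c[4] = 1×3 = 3. Result coefficients: [4, -4, 8, -2, 3] → 4 - 4s + 8s^2 - 2s^3 + 3s^4

4 - 4s + 8s^2 - 2s^3 + 3s^4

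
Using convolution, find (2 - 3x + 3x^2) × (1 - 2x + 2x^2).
Ascending coefficients: a = [2, -3, 3], b = [1, -2, 2]. c[0] = 2×1 = 2; c[1] = 2×-2 + -3×1 = -7; c[2] = 2×2 + -3×-2 + 3×1 = 13; c[3] = -3×2 + 3×-2 = -12; c[4] = 3×2 = 6. Result coefficients: [2, -7, 13, -12, 6] → 2 - 7x + 13x^2 - 12x^3 + 6x^4

2 - 7x + 13x^2 - 12x^3 + 6x^4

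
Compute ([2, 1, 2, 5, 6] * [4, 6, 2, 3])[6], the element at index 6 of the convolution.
Use y[k] = Σ_i a[i]·b[k-i] at k=6. y[6] = 5×3 + 6×2 = 27

27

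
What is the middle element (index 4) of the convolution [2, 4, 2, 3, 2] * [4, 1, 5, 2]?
Use y[k] = Σ_i a[i]·b[k-i] at k=4. y[4] = 4×2 + 2×5 + 3×1 + 2×4 = 29

29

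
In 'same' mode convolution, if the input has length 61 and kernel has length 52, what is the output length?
'Same' mode returns an output with the same length as the input: 61

61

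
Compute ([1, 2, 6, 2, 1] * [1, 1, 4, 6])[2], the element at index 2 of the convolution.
Use y[k] = Σ_i a[i]·b[k-i] at k=2. y[2] = 1×4 + 2×1 + 6×1 = 12

12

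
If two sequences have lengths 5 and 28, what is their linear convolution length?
Linear/full convolution length: m + n - 1 = 5 + 28 - 1 = 32

32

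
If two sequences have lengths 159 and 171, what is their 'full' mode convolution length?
Linear/full convolution length: m + n - 1 = 159 + 171 - 1 = 329

329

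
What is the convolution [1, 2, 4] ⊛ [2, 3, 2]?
y[0] = 1×2 = 2; y[1] = 1×3 + 2×2 = 7; y[2] = 1×2 + 2×3 + 4×2 = 16; y[3] = 2×2 + 4×3 = 16; y[4] = 4×2 = 8

[2, 7, 16, 16, 8]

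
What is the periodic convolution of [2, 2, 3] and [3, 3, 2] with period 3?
Use y[k] = Σ_j x[j]·h[(k-j) mod 3]. y[0] = 2×3 + 2×2 + 3×3 = 19; y[1] = 2×3 + 2×3 + 3×2 = 18; y[2] = 2×2 + 2×3 + 3×3 = 19. Result: [19, 18, 19]

[19, 18, 19]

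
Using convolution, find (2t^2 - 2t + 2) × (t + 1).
Ascending coefficients: a = [2, -2, 2], b = [1, 1]. c[0] = 2×1 = 2; c[1] = 2×1 + -2×1 = 0; c[2] = -2×1 + 2×1 = 0; c[3] = 2×1 = 2. Result coefficients: [2, 0, 0, 2] → 2t^3 + 2

2t^3 + 2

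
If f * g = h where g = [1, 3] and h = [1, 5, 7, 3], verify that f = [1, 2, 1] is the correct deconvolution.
Forward-compute [1, 2, 1] * [1, 3]: h[0] = 1×1 = 1; h[1] = 1×3 + 2×1 = 5; h[2] = 2×3 + 1×1 = 7; h[3] = 1×3 = 3 → [1, 5, 7, 3]. Matches given h = [1, 5, 7, 3], so verified.

Verified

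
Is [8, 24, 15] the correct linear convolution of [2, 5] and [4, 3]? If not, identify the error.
Recompute linear convolution of [2, 5] and [4, 3]: y[0] = 2×4 = 8; y[1] = 2×3 + 5×4 = 26; y[2] = 5×3 = 15 → [8, 26, 15]. Compare to given [8, 24, 15]: they differ at index 1: given 24, correct 26, so answer: No

No. Error at index 1: given 24, correct 26.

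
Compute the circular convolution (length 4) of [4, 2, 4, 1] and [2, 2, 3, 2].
Use y[k] = Σ_j f[j]·g[(k-j) mod 4]. y[0] = 4×2 + 2×2 + 4×3 + 1×2 = 26; y[1] = 4×2 + 2×2 + 4×2 + 1×3 = 23; y[2] = 4×3 + 2×2 + 4×2 + 1×2 = 26; y[3] = 4×2 + 2×3 + 4×2 + 1×2 = 24. Result: [26, 23, 26, 24]

[26, 23, 26, 24]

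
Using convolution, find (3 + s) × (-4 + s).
Ascending coefficients: a = [3, 1], b = [-4, 1]. c[0] = 3×-4 = -12; c[1] = 3×1 + 1×-4 = -1; c[2] = 1×1 = 1. Result coefficients: [-12, -1, 1] → -12 - s + s^2

-12 - s + s^2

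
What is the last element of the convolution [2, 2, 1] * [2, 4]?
Use y[k] = Σ_i a[i]·b[k-i] at k=3. y[3] = 1×4 = 4

4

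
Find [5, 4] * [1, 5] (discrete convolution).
y[0] = 5×1 = 5; y[1] = 5×5 + 4×1 = 29; y[2] = 4×5 = 20

[5, 29, 20]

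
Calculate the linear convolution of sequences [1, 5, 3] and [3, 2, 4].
y[0] = 1×3 = 3; y[1] = 1×2 + 5×3 = 17; y[2] = 1×4 + 5×2 + 3×3 = 23; y[3] = 5×4 + 3×2 = 26; y[4] = 3×4 = 12

[3, 17, 23, 26, 12]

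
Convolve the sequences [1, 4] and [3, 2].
y[0] = 1×3 = 3; y[1] = 1×2 + 4×3 = 14; y[2] = 4×2 = 8

[3, 14, 8]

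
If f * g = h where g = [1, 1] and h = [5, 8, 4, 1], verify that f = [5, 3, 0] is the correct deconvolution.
Forward-compute [5, 3, 0] * [1, 1]: h[0] = 5×1 = 5; h[1] = 5×1 + 3×1 = 8; h[2] = 3×1 + 0×1 = 3; h[3] = 0×1 = 0 → [5, 8, 3, 0]. Does not match given h = [5, 8, 4, 1].

Not verified. [5, 3, 0] * [1, 1] = [5, 8, 3, 0], which differs from [5, 8, 4, 1] at index 2.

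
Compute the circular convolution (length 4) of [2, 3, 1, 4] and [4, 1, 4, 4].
Use y[k] = Σ_j x[j]·h[(k-j) mod 4]. y[0] = 2×4 + 3×4 + 1×4 + 4×1 = 28; y[1] = 2×1 + 3×4 + 1×4 + 4×4 = 34; y[2] = 2×4 + 3×1 + 1×4 + 4×4 = 31; y[3] = 2×4 + 3×4 + 1×1 + 4×4 = 37. Result: [28, 34, 31, 37]

[28, 34, 31, 37]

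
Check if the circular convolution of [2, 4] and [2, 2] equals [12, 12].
Recompute circular convolution of [2, 4] and [2, 2]: y[0] = 2×2 + 4×2 = 12; y[1] = 2×2 + 4×2 = 12 → [12, 12]. Given [12, 12] matches, so answer: Yes

Yes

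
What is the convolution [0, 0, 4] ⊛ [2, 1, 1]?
y[0] = 0×2 = 0; y[1] = 0×1 + 0×2 = 0; y[2] = 0×1 + 0×1 + 4×2 = 8; y[3] = 0×1 + 4×1 = 4; y[4] = 4×1 = 4

[0, 0, 8, 4, 4]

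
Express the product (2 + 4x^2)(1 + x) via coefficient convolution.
Ascending coefficients: a = [2, 0, 4], b = [1, 1]. c[0] = 2×1 = 2; c[1] = 2×1 + 0×1 = 2; c[2] = 0×1 + 4×1 = 4; c[3] = 4×1 = 4. Result coefficients: [2, 2, 4, 4] → 2 + 2x + 4x^2 + 4x^3

2 + 2x + 4x^2 + 4x^3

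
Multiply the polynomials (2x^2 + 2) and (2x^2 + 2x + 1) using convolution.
Ascending coefficients: a = [2, 0, 2], b = [1, 2, 2]. c[0] = 2×1 = 2; c[1] = 2×2 + 0×1 = 4; c[2] = 2×2 + 0×2 + 2×1 = 6; c[3] = 0×2 + 2×2 = 4; c[4] = 2×2 = 4. Result coefficients: [2, 4, 6, 4, 4] → 4x^4 + 4x^3 + 6x^2 + 4x + 2

4x^4 + 4x^3 + 6x^2 + 4x + 2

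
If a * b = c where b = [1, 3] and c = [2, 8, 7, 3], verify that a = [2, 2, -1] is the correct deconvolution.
Forward-compute [2, 2, -1] * [1, 3]: c[0] = 2×1 = 2; c[1] = 2×3 + 2×1 = 8; c[2] = 2×3 + -1×1 = 5; c[3] = -1×3 = -3 → [2, 8, 5, -3]. Does not match given c = [2, 8, 7, 3].

Not verified. [2, 2, -1] * [1, 3] = [2, 8, 5, -3], which differs from [2, 8, 7, 3] at index 2.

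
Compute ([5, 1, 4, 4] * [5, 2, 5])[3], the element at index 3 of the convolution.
Use y[k] = Σ_i a[i]·b[k-i] at k=3. y[3] = 1×5 + 4×2 + 4×5 = 33

33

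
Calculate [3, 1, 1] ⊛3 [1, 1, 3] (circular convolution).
Use y[k] = Σ_j u[j]·v[(k-j) mod 3]. y[0] = 3×1 + 1×3 + 1×1 = 7; y[1] = 3×1 + 1×1 + 1×3 = 7; y[2] = 3×3 + 1×1 + 1×1 = 11. Result: [7, 7, 11]

[7, 7, 11]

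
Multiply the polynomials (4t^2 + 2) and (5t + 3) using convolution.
Ascending coefficients: a = [2, 0, 4], b = [3, 5]. c[0] = 2×3 = 6; c[1] = 2×5 + 0×3 = 10; c[2] = 0×5 + 4×3 = 12; c[3] = 4×5 = 20. Result coefficients: [6, 10, 12, 20] → 20t^3 + 12t^2 + 10t + 6

20t^3 + 12t^2 + 10t + 6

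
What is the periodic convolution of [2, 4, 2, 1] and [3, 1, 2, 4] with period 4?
Use y[k] = Σ_j f[j]·g[(k-j) mod 4]. y[0] = 2×3 + 4×4 + 2×2 + 1×1 = 27; y[1] = 2×1 + 4×3 + 2×4 + 1×2 = 24; y[2] = 2×2 + 4×1 + 2×3 + 1×4 = 18; y[3] = 2×4 + 4×2 + 2×1 + 1×3 = 21. Result: [27, 24, 18, 21]

[27, 24, 18, 21]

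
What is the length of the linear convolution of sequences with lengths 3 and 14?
Linear/full convolution length: m + n - 1 = 3 + 14 - 1 = 16

16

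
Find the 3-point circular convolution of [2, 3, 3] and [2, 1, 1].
Use y[k] = Σ_j f[j]·g[(k-j) mod 3]. y[0] = 2×2 + 3×1 + 3×1 = 10; y[1] = 2×1 + 3×2 + 3×1 = 11; y[2] = 2×1 + 3×1 + 3×2 = 11. Result: [10, 11, 11]

[10, 11, 11]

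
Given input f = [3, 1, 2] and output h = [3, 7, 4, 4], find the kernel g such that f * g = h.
Output length 4 = len(f) + len(g) - 1 ⇒ len(g) = 2. Solve g forward using g[k] = (h[k] - Σ_{i≥1} f[i]·g[k-i]) / f[0]: g[0] = h[0] / f[0] = 3 / 3 = 1; g[1] = (h[1] - 1×1) / f[0] = (7 - 1×1) / 3 = 2. So g = [1, 2]. Forward-check [3, 1, 2] * [1, 2]: h[0] = 3×1 = 3; h[1] = 3×2 + 1×1 = 7; h[2] = 1×2 + 2×1 = 4; h[3] = 2×2 = 4 → [3, 7, 4, 4] ✓

[1, 2]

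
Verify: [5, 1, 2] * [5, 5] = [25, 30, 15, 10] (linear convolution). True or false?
Recompute linear convolution of [5, 1, 2] and [5, 5]: y[0] = 5×5 = 25; y[1] = 5×5 + 1×5 = 30; y[2] = 1×5 + 2×5 = 15; y[3] = 2×5 = 10 → [25, 30, 15, 10]. Given [25, 30, 15, 10] matches, so answer: Yes

Yes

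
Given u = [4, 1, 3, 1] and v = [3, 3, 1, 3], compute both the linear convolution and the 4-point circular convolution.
Linear: y_lin[0] = 4×3 = 12; y_lin[1] = 4×3 + 1×3 = 15; y_lin[2] = 4×1 + 1×3 + 3×3 = 16; y_lin[3] = 4×3 + 1×1 + 3×3 + 1×3 = 25; y_lin[4] = 1×3 + 3×1 + 1×3 = 9; y_lin[5] = 3×3 + 1×1 = 10; y_lin[6] = 1×3 = 3 → [12, 15, 16, 25, 9, 10, 3]. Circular (length 4): y[0] = 4×3 + 1×3 + 3×1 + 1×3 = 21; y[1] = 4×3 + 1×3 + 3×3 + 1×1 = 25; y[2] = 4×1 + 1×3 + 3×3 + 1×3 = 19; y[3] = 4×3 + 1×1 + 3×3 + 1×3 = 25 → [21, 25, 19, 25]

Linear: [12, 15, 16, 25, 9, 10, 3], Circular: [21, 25, 19, 25]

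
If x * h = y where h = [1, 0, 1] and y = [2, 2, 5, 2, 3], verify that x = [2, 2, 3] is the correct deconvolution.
Forward-compute [2, 2, 3] * [1, 0, 1]: y[0] = 2×1 = 2; y[1] = 2×0 + 2×1 = 2; y[2] = 2×1 + 2×0 + 3×1 = 5; y[3] = 2×1 + 3×0 = 2; y[4] = 3×1 = 3 → [2, 2, 5, 2, 3]. Matches given y = [2, 2, 5, 2, 3], so verified.

Verified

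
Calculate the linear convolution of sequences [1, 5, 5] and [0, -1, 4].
y[0] = 1×0 = 0; y[1] = 1×-1 + 5×0 = -1; y[2] = 1×4 + 5×-1 + 5×0 = -1; y[3] = 5×4 + 5×-1 = 15; y[4] = 5×4 = 20

[0, -1, -1, 15, 20]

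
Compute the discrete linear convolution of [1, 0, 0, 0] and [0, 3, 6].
y[0] = 1×0 = 0; y[1] = 1×3 + 0×0 = 3; y[2] = 1×6 + 0×3 + 0×0 = 6; y[3] = 0×6 + 0×3 + 0×0 = 0; y[4] = 0×6 + 0×3 = 0; y[5] = 0×6 = 0

[0, 3, 6, 0, 0, 0]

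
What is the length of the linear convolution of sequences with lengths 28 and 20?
Linear/full convolution length: m + n - 1 = 28 + 20 - 1 = 47

47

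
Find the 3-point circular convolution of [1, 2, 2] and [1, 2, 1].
Use y[k] = Σ_j u[j]·v[(k-j) mod 3]. y[0] = 1×1 + 2×1 + 2×2 = 7; y[1] = 1×2 + 2×1 + 2×1 = 6; y[2] = 1×1 + 2×2 + 2×1 = 7. Result: [7, 6, 7]

[7, 6, 7]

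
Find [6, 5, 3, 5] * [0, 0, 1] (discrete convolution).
y[0] = 6×0 = 0; y[1] = 6×0 + 5×0 = 0; y[2] = 6×1 + 5×0 + 3×0 = 6; y[3] = 5×1 + 3×0 + 5×0 = 5; y[4] = 3×1 + 5×0 = 3; y[5] = 5×1 = 5

[0, 0, 6, 5, 3, 5]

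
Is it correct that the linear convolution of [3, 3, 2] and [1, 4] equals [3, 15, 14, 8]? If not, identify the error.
Recompute linear convolution of [3, 3, 2] and [1, 4]: y[0] = 3×1 = 3; y[1] = 3×4 + 3×1 = 15; y[2] = 3×4 + 2×1 = 14; y[3] = 2×4 = 8 → [3, 15, 14, 8]. Given [3, 15, 14, 8] matches, so answer: Yes

Yes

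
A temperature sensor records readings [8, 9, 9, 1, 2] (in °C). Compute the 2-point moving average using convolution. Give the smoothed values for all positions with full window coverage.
2-point moving average kernel = [1, 1]. Apply in 'valid' mode (full window coverage): avg[0] = (8 + 9) / 2 = 8.5; avg[1] = (9 + 9) / 2 = 9.0; avg[2] = (9 + 1) / 2 = 5.0; avg[3] = (1 + 2) / 2 = 1.5. Smoothed values: [8.5, 9.0, 5.0, 1.5]

[8.5, 9.0, 5.0, 1.5]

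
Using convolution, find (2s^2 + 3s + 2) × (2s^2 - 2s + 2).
Ascending coefficients: a = [2, 3, 2], b = [2, -2, 2]. c[0] = 2×2 = 4; c[1] = 2×-2 + 3×2 = 2; c[2] = 2×2 + 3×-2 + 2×2 = 2; c[3] = 3×2 + 2×-2 = 2; c[4] = 2×2 = 4. Result coefficients: [4, 2, 2, 2, 4] → 4s^4 + 2s^3 + 2s^2 + 2s + 4

4s^4 + 2s^3 + 2s^2 + 2s + 4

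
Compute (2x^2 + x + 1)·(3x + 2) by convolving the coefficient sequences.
Ascending coefficients: a = [1, 1, 2], b = [2, 3]. c[0] = 1×2 = 2; c[1] = 1×3 + 1×2 = 5; c[2] = 1×3 + 2×2 = 7; c[3] = 2×3 = 6. Result coefficients: [2, 5, 7, 6] → 6x^3 + 7x^2 + 5x + 2

6x^3 + 7x^2 + 5x + 2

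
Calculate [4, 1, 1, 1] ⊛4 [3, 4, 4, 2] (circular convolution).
Use y[k] = Σ_j s[j]·t[(k-j) mod 4]. y[0] = 4×3 + 1×2 + 1×4 + 1×4 = 22; y[1] = 4×4 + 1×3 + 1×2 + 1×4 = 25; y[2] = 4×4 + 1×4 + 1×3 + 1×2 = 25; y[3] = 4×2 + 1×4 + 1×4 + 1×3 = 19. Result: [22, 25, 25, 19]

[22, 25, 25, 19]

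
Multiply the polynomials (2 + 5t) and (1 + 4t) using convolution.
Ascending coefficients: a = [2, 5], b = [1, 4]. c[0] = 2×1 = 2; c[1] = 2×4 + 5×1 = 13; c[2] = 5×4 = 20. Result coefficients: [2, 13, 20] → 2 + 13t + 20t^2

2 + 13t + 20t^2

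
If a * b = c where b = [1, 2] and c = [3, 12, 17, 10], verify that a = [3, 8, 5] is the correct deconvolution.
Forward-compute [3, 8, 5] * [1, 2]: c[0] = 3×1 = 3; c[1] = 3×2 + 8×1 = 14; c[2] = 8×2 + 5×1 = 21; c[3] = 5×2 = 10 → [3, 14, 21, 10]. Does not match given c = [3, 12, 17, 10].

Not verified. [3, 8, 5] * [1, 2] = [3, 14, 21, 10], which differs from [3, 12, 17, 10] at index 1.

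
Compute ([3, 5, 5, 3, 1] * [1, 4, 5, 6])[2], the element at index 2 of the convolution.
Use y[k] = Σ_i a[i]·b[k-i] at k=2. y[2] = 3×5 + 5×4 + 5×1 = 40

40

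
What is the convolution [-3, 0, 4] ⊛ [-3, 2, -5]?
y[0] = -3×-3 = 9; y[1] = -3×2 + 0×-3 = -6; y[2] = -3×-5 + 0×2 + 4×-3 = 3; y[3] = 0×-5 + 4×2 = 8; y[4] = 4×-5 = -20

[9, -6, 3, 8, -20]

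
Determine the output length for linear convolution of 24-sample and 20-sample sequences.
Linear/full convolution length: m + n - 1 = 24 + 20 - 1 = 43

43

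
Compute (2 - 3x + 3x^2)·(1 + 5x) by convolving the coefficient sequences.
Ascending coefficients: a = [2, -3, 3], b = [1, 5]. c[0] = 2×1 = 2; c[1] = 2×5 + -3×1 = 7; c[2] = -3×5 + 3×1 = -12; c[3] = 3×5 = 15. Result coefficients: [2, 7, -12, 15] → 2 + 7x - 12x^2 + 15x^3

2 + 7x - 12x^2 + 15x^3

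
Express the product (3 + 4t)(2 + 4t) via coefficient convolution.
Ascending coefficients: a = [3, 4], b = [2, 4]. c[0] = 3×2 = 6; c[1] = 3×4 + 4×2 = 20; c[2] = 4×4 = 16. Result coefficients: [6, 20, 16] → 6 + 20t + 16t^2

6 + 20t + 16t^2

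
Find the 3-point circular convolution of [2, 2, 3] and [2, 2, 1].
Use y[k] = Σ_j f[j]·g[(k-j) mod 3]. y[0] = 2×2 + 2×1 + 3×2 = 12; y[1] = 2×2 + 2×2 + 3×1 = 11; y[2] = 2×1 + 2×2 + 3×2 = 12. Result: [12, 11, 12]

[12, 11, 12]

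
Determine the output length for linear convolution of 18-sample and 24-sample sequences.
Linear/full convolution length: m + n - 1 = 18 + 24 - 1 = 41

41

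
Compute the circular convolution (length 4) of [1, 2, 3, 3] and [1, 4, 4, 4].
Use y[k] = Σ_j u[j]·v[(k-j) mod 4]. y[0] = 1×1 + 2×4 + 3×4 + 3×4 = 33; y[1] = 1×4 + 2×1 + 3×4 + 3×4 = 30; y[2] = 1×4 + 2×4 + 3×1 + 3×4 = 27; y[3] = 1×4 + 2×4 + 3×4 + 3×1 = 27. Result: [33, 30, 27, 27]

[33, 30, 27, 27]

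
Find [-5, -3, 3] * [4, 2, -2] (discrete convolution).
y[0] = -5×4 = -20; y[1] = -5×2 + -3×4 = -22; y[2] = -5×-2 + -3×2 + 3×4 = 16; y[3] = -3×-2 + 3×2 = 12; y[4] = 3×-2 = -6

[-20, -22, 16, 12, -6]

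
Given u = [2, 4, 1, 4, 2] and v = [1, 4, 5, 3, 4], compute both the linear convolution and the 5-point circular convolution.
Linear: y_lin[0] = 2×1 = 2; y_lin[1] = 2×4 + 4×1 = 12; y_lin[2] = 2×5 + 4×4 + 1×1 = 27; y_lin[3] = 2×3 + 4×5 + 1×4 + 4×1 = 34; y_lin[4] = 2×4 + 4×3 + 1×5 + 4×4 + 2×1 = 43; y_lin[5] = 4×4 + 1×3 + 4×5 + 2×4 = 47; y_lin[6] = 1×4 + 4×3 + 2×5 = 26; y_lin[7] = 4×4 + 2×3 = 22; y_lin[8] = 2×4 = 8 → [2, 12, 27, 34, 43, 47, 26, 22, 8]. Circular (length 5): y[0] = 2×1 + 4×4 + 1×3 + 4×5 + 2×4 = 49; y[1] = 2×4 + 4×1 + 1×4 + 4×3 + 2×5 = 38; y[2] = 2×5 + 4×4 + 1×1 + 4×4 + 2×3 = 49; y[3] = 2×3 + 4×5 + 1×4 + 4×1 + 2×4 = 42; y[4] = 2×4 + 4×3 + 1×5 + 4×4 + 2×1 = 43 → [49, 38, 49, 42, 43]

Linear: [2, 12, 27, 34, 43, 47, 26, 22, 8], Circular: [49, 38, 49, 42, 43]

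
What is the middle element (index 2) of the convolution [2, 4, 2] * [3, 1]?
Use y[k] = Σ_i a[i]·b[k-i] at k=2. y[2] = 4×1 + 2×3 = 10

10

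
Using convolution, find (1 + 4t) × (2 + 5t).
Ascending coefficients: a = [1, 4], b = [2, 5]. c[0] = 1×2 = 2; c[1] = 1×5 + 4×2 = 13; c[2] = 4×5 = 20. Result coefficients: [2, 13, 20] → 2 + 13t + 20t^2

2 + 13t + 20t^2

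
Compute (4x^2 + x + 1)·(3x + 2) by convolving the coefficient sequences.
Ascending coefficients: a = [1, 1, 4], b = [2, 3]. c[0] = 1×2 = 2; c[1] = 1×3 + 1×2 = 5; c[2] = 1×3 + 4×2 = 11; c[3] = 4×3 = 12. Result coefficients: [2, 5, 11, 12] → 12x^3 + 11x^2 + 5x + 2

12x^3 + 11x^2 + 5x + 2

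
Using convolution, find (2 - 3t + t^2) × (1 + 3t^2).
Ascending coefficients: a = [2, -3, 1], b = [1, 0, 3]. c[0] = 2×1 = 2; c[1] = 2×0 + -3×1 = -3; c[2] = 2×3 + -3×0 + 1×1 = 7; c[3] = -3×3 + 1×0 = -9; c[4] = 1×3 = 3. Result coefficients: [2, -3, 7, -9, 3] → 2 - 3t + 7t^2 - 9t^3 + 3t^4

2 - 3t + 7t^2 - 9t^3 + 3t^4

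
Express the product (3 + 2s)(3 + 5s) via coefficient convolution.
Ascending coefficients: a = [3, 2], b = [3, 5]. c[0] = 3×3 = 9; c[1] = 3×5 + 2×3 = 21; c[2] = 2×5 = 10. Result coefficients: [9, 21, 10] → 9 + 21s + 10s^2

9 + 21s + 10s^2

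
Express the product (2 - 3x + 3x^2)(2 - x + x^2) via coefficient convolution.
Ascending coefficients: a = [2, -3, 3], b = [2, -1, 1]. c[0] = 2×2 = 4; c[1] = 2×-1 + -3×2 = -8; c[2] = 2×1 + -3×-1 + 3×2 = 11; c[3] = -3×1 + 3×-1 = -6; c[4] = 3×1 = 3. Result coefficients: [4, -8, 11, -6, 3] → 4 - 8x + 11x^2 - 6x^3 + 3x^4

4 - 8x + 11x^2 - 6x^3 + 3x^4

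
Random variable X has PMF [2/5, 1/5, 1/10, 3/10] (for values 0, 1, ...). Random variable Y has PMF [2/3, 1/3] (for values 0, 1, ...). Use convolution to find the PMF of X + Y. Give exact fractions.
P(X+Y=k) = Σ_i P(X=i)·P(Y=k-i) — a convolution of [2/5, 1/5, 1/10, 3/10] and [2/3, 1/3]. P(X+Y=0) = (2/5)×(2/3) = 4/15; P(X+Y=1) = (2/5)×(1/3) + (1/5)×(2/3) = 2/15 + 2/15 = 4/15; P(X+Y=2) = (1/5)×(1/3) + (1/10)×(2/3) = 1/15 + 1/15 = 2/15; P(X+Y=3) = (1/10)×(1/3) + (3/10)×(2/3) = 1/30 + 1/5 = 7/30; P(X+Y=4) = (3/10)×(1/3) = 1/10. PMF: [4/15, 4/15, 2/15, 7/30, 1/10] (sums to 1 ✓)

[4/15, 4/15, 2/15, 7/30, 1/10]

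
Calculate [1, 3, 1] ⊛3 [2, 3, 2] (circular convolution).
Use y[k] = Σ_j s[j]·t[(k-j) mod 3]. y[0] = 1×2 + 3×2 + 1×3 = 11; y[1] = 1×3 + 3×2 + 1×2 = 11; y[2] = 1×2 + 3×3 + 1×2 = 13. Result: [11, 11, 13]

[11, 11, 13]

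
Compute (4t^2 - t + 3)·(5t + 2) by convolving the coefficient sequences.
Ascending coefficients: a = [3, -1, 4], b = [2, 5]. c[0] = 3×2 = 6; c[1] = 3×5 + -1×2 = 13; c[2] = -1×5 + 4×2 = 3; c[3] = 4×5 = 20. Result coefficients: [6, 13, 3, 20] → 20t^3 + 3t^2 + 13t + 6

20t^3 + 3t^2 + 13t + 6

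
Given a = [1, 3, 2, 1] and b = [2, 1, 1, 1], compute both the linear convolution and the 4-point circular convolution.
Linear: y_lin[0] = 1×2 = 2; y_lin[1] = 1×1 + 3×2 = 7; y_lin[2] = 1×1 + 3×1 + 2×2 = 8; y_lin[3] = 1×1 + 3×1 + 2×1 + 1×2 = 8; y_lin[4] = 3×1 + 2×1 + 1×1 = 6; y_lin[5] = 2×1 + 1×1 = 3; y_lin[6] = 1×1 = 1 → [2, 7, 8, 8, 6, 3, 1]. Circular (length 4): y[0] = 1×2 + 3×1 + 2×1 + 1×1 = 8; y[1] = 1×1 + 3×2 + 2×1 + 1×1 = 10; y[2] = 1×1 + 3×1 + 2×2 + 1×1 = 9; y[3] = 1×1 + 3×1 + 2×1 + 1×2 = 8 → [8, 10, 9, 8]

Linear: [2, 7, 8, 8, 6, 3, 1], Circular: [8, 10, 9, 8]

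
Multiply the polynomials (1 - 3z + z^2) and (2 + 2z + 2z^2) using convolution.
Ascending coefficients: a = [1, -3, 1], b = [2, 2, 2]. c[0] = 1×2 = 2; c[1] = 1×2 + -3×2 = -4; c[2] = 1×2 + -3×2 + 1×2 = -2; c[3] = -3×2 + 1×2 = -4; c[4] = 1×2 = 2. Result coefficients: [2, -4, -2, -4, 2] → 2 - 4z - 2z^2 - 4z^3 + 2z^4

2 - 4z - 2z^2 - 4z^3 + 2z^4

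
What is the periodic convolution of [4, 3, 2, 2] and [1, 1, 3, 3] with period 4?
Use y[k] = Σ_j x[j]·h[(k-j) mod 4]. y[0] = 4×1 + 3×3 + 2×3 + 2×1 = 21; y[1] = 4×1 + 3×1 + 2×3 + 2×3 = 19; y[2] = 4×3 + 3×1 + 2×1 + 2×3 = 23; y[3] = 4×3 + 3×3 + 2×1 + 2×1 = 25. Result: [21, 19, 23, 25]

[21, 19, 23, 25]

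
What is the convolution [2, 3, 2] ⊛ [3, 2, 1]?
y[0] = 2×3 = 6; y[1] = 2×2 + 3×3 = 13; y[2] = 2×1 + 3×2 + 2×3 = 14; y[3] = 3×1 + 2×2 = 7; y[4] = 2×1 = 2

[6, 13, 14, 7, 2]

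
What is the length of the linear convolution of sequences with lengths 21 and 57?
Linear/full convolution length: m + n - 1 = 21 + 57 - 1 = 77

77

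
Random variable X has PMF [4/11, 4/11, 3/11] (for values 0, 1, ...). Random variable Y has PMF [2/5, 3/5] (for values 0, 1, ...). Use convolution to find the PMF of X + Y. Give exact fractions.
P(X+Y=k) = Σ_i P(X=i)·P(Y=k-i) — a convolution of [4/11, 4/11, 3/11] and [2/5, 3/5]. P(X+Y=0) = (4/11)×(2/5) = 8/55; P(X+Y=1) = (4/11)×(3/5) + (4/11)×(2/5) = 12/55 + 8/55 = 4/11; P(X+Y=2) = (4/11)×(3/5) + (3/11)×(2/5) = 12/55 + 6/55 = 18/55; P(X+Y=3) = (3/11)×(3/5) = 9/55. PMF: [8/55, 4/11, 18/55, 9/55] (sums to 1 ✓)

[8/55, 4/11, 18/55, 9/55]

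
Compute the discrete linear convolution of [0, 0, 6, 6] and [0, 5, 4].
y[0] = 0×0 = 0; y[1] = 0×5 + 0×0 = 0; y[2] = 0×4 + 0×5 + 6×0 = 0; y[3] = 0×4 + 6×5 + 6×0 = 30; y[4] = 6×4 + 6×5 = 54; y[5] = 6×4 = 24

[0, 0, 0, 30, 54, 24]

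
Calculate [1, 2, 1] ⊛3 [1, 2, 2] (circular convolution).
Use y[k] = Σ_j s[j]·t[(k-j) mod 3]. y[0] = 1×1 + 2×2 + 1×2 = 7; y[1] = 1×2 + 2×1 + 1×2 = 6; y[2] = 1×2 + 2×2 + 1×1 = 7. Result: [7, 6, 7]

[7, 6, 7]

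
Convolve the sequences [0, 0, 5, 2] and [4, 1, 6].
y[0] = 0×4 = 0; y[1] = 0×1 + 0×4 = 0; y[2] = 0×6 + 0×1 + 5×4 = 20; y[3] = 0×6 + 5×1 + 2×4 = 13; y[4] = 5×6 + 2×1 = 32; y[5] = 2×6 = 12

[0, 0, 20, 13, 32, 12]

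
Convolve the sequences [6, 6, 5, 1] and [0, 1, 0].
y[0] = 6×0 = 0; y[1] = 6×1 + 6×0 = 6; y[2] = 6×0 + 6×1 + 5×0 = 6; y[3] = 6×0 + 5×1 + 1×0 = 5; y[4] = 5×0 + 1×1 = 1; y[5] = 1×0 = 0

[0, 6, 6, 5, 1, 0]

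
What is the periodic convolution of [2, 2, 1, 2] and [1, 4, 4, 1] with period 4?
Use y[k] = Σ_j x[j]·h[(k-j) mod 4]. y[0] = 2×1 + 2×1 + 1×4 + 2×4 = 16; y[1] = 2×4 + 2×1 + 1×1 + 2×4 = 19; y[2] = 2×4 + 2×4 + 1×1 + 2×1 = 19; y[3] = 2×1 + 2×4 + 1×4 + 2×1 = 16. Result: [16, 19, 19, 16]

[16, 19, 19, 16]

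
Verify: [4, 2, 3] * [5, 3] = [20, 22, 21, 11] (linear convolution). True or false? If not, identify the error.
Recompute linear convolution of [4, 2, 3] and [5, 3]: y[0] = 4×5 = 20; y[1] = 4×3 + 2×5 = 22; y[2] = 2×3 + 3×5 = 21; y[3] = 3×3 = 9 → [20, 22, 21, 9]. Compare to given [20, 22, 21, 11]: they differ at index 3: given 11, correct 9, so answer: No

No. Error at index 3: given 11, correct 9.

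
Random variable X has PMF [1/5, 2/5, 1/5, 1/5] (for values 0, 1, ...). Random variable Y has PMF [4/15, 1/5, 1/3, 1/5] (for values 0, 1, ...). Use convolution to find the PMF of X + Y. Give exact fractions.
P(X+Y=k) = Σ_i P(X=i)·P(Y=k-i) — a convolution of [1/5, 2/5, 1/5, 1/5] and [4/15, 1/5, 1/3, 1/5]. P(X+Y=0) = (1/5)×(4/15) = 4/75; P(X+Y=1) = (1/5)×(1/5) + (2/5)×(4/15) = 1/25 + 8/75 = 11/75; P(X+Y=2) = (1/5)×(1/3) + (2/5)×(1/5) + (1/5)×(4/15) = 1/15 + 2/25 + 4/75 = 1/5; P(X+Y=3) = (1/5)×(1/5) + (2/5)×(1/3) + (1/5)×(1/5) + (1/5)×(4/15) = 1/25 + 2/15 + 1/25 + 4/75 = 4/15; P(X+Y=4) = (2/5)×(1/5) + (1/5)×(1/3) + (1/5)×(1/5) = 2/25 + 1/15 + 1/25 = 14/75; P(X+Y=5) = (1/5)×(1/5) + (1/5)×(1/3) = 1/25 + 1/15 = 8/75; P(X+Y=6) = (1/5)×(1/5) = 1/25. PMF: [4/75, 11/75, 1/5, 4/15, 14/75, 8/75, 1/25] (sums to 1 ✓)

[4/75, 11/75, 1/5, 4/15, 14/75, 8/75, 1/25]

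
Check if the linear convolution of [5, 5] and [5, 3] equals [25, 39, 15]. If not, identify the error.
Recompute linear convolution of [5, 5] and [5, 3]: y[0] = 5×5 = 25; y[1] = 5×3 + 5×5 = 40; y[2] = 5×3 = 15 → [25, 40, 15]. Compare to given [25, 39, 15]: they differ at index 1: given 39, correct 40, so answer: No

No. Error at index 1: given 39, correct 40.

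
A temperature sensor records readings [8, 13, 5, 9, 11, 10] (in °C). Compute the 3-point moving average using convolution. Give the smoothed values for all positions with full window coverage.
3-point moving average kernel = [1, 1, 1]. Apply in 'valid' mode (full window coverage): avg[0] = (8 + 13 + 5) / 3 = 8.67; avg[1] = (13 + 5 + 9) / 3 = 9.0; avg[2] = (5 + 9 + 11) / 3 = 8.33; avg[3] = (9 + 11 + 10) / 3 = 10.0. Smoothed values: [8.67, 9.0, 8.33, 10.0]

[8.67, 9.0, 8.33, 10.0]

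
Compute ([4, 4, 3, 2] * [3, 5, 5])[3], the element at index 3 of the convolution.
Use y[k] = Σ_i a[i]·b[k-i] at k=3. y[3] = 4×5 + 3×5 + 2×3 = 41

41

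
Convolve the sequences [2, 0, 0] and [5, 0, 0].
y[0] = 2×5 = 10; y[1] = 2×0 + 0×5 = 0; y[2] = 2×0 + 0×0 + 0×5 = 0; y[3] = 0×0 + 0×0 = 0; y[4] = 0×0 = 0

[10, 0, 0, 0, 0]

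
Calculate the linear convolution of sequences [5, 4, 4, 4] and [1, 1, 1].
y[0] = 5×1 = 5; y[1] = 5×1 + 4×1 = 9; y[2] = 5×1 + 4×1 + 4×1 = 13; y[3] = 4×1 + 4×1 + 4×1 = 12; y[4] = 4×1 + 4×1 = 8; y[5] = 4×1 = 4

[5, 9, 13, 12, 8, 4]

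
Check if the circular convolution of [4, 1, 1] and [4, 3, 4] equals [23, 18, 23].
Recompute circular convolution of [4, 1, 1] and [4, 3, 4]: y[0] = 4×4 + 1×4 + 1×3 = 23; y[1] = 4×3 + 1×4 + 1×4 = 20; y[2] = 4×4 + 1×3 + 1×4 = 23 → [23, 20, 23]. Compare to given [23, 18, 23]: they differ at index 1: given 18, correct 20, so answer: No

No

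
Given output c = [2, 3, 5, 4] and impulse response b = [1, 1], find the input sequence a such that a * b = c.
Deconvolve c=[2, 3, 5, 4] by b=[1, 1]. Since b[0]=1, solve forward: a[0] = c[0] / 1 = 2; a[1] = (c[1] - 2×1) / 1 = 1; a[2] = (c[2] - 1×1) / 1 = 4. So a = [2, 1, 4]. Check by forward convolution: c[0] = 2×1 = 2; c[1] = 2×1 + 1×1 = 3; c[2] = 1×1 + 4×1 = 5; c[3] = 4×1 = 4

[2, 1, 4]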